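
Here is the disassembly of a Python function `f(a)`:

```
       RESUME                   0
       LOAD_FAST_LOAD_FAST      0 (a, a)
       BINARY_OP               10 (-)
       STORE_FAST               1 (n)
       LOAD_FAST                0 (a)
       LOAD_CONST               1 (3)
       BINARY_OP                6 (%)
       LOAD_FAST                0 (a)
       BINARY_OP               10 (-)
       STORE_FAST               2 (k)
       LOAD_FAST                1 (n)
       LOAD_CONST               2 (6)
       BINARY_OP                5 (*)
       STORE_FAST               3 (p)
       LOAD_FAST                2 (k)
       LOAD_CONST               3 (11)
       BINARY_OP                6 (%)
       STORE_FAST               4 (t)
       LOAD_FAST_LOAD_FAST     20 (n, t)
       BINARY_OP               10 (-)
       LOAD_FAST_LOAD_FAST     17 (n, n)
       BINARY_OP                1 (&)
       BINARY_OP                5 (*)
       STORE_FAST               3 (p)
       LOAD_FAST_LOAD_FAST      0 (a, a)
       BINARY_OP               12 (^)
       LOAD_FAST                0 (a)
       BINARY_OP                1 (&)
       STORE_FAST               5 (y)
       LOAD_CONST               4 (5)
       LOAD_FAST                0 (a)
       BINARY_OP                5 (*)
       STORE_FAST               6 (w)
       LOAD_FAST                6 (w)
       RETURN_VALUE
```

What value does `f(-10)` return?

-50

LOAD_FAST_LOAD_FAST a,a → push -10,-10. Stack: [-10, -10]
BINARY_OP - → -10 - -10 = 0. Stack: [0]
STORE_FAST n → n=0. Stack: []
LOAD_FAST a → push -10. Stack: [-10]
LOAD_CONST → push 3. Stack: [-10, 3]
BINARY_OP % → -10 % 3 = 2. Stack: [2]
LOAD_FAST a → push -10. Stack: [2, -10]
BINARY_OP - → 2 - -10 = 12. Stack: [12]
STORE_FAST k → k=12. Stack: []
LOAD_FAST n → push 0. Stack: [0]
LOAD_CONST → push 6. Stack: [0, 6]
BINARY_OP * → 0 * 6 = 0. Stack: [0]
STORE_FAST p → p=0. Stack: []
LOAD_FAST k → push 12. Stack: [12]
LOAD_CONST → push 11. Stack: [12, 11]
BINARY_OP % → 12 % 11 = 1. Stack: [1]
STORE_FAST t → t=1. Stack: []
LOAD_FAST_LOAD_FAST n,t → push 0,1. Stack: [0, 1]
BINARY_OP - → 0 - 1 = -1. Stack: [-1]
LOAD_FAST_LOAD_FAST n,n → push 0,0. Stack: [-1, 0, 0]
BINARY_OP & → 0 & 0 = 0. Stack: [-1, 0]
BINARY_OP * → -1 * 0 = 0. Stack: [0]
STORE_FAST p → p=0. Stack: []
LOAD_FAST_LOAD_FAST a,a → push -10,-10. Stack: [-10, -10]
BINARY_OP ^ → -10 ^ -10 = 0. Stack: [0]
LOAD_FAST a → push -10. Stack: [0, -10]
BINARY_OP & → 0 & -10 = 0. Stack: [0]
STORE_FAST y → y=0. Stack: []
LOAD_CONST → push 5. Stack: [5]
LOAD_FAST a → push -10. Stack: [5, -10]
BINARY_OP * → 5 * -10 = -50. Stack: [-50]
STORE_FAST w → w=-50. Stack: []
LOAD_FAST w → push -50. Stack: [-50]
RETURN_VALUE → return -50.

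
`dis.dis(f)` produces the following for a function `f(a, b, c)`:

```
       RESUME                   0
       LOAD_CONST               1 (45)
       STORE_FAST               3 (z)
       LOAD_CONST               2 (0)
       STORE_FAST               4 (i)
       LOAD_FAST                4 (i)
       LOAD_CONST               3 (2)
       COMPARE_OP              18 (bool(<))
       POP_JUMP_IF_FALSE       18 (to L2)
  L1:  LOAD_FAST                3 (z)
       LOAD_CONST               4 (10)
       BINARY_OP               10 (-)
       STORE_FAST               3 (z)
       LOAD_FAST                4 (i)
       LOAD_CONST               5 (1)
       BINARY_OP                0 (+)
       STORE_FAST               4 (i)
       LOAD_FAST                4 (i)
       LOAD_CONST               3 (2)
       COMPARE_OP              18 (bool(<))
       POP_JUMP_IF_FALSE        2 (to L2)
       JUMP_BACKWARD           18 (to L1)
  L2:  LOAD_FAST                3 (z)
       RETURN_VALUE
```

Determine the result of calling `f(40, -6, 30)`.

25

LOAD_CONST → push 45. Stack: [45]
STORE_FAST z → z=45. Stack: []
LOAD_CONST → push 0. Stack: [0]
STORE_FAST i → i=0. Stack: []
LOAD_FAST i → push 0. Stack: [0]
LOAD_CONST → push 2. Stack: [0, 2]
COMPARE_OP bool(<) → 0 vs 2 = True. Stack: [True]
POP_JUMP_IF_FALSE → pop True; no jump. Stack: []
LOAD_FAST z → push 45. Stack: [45]
LOAD_CONST → push 10. Stack: [45, 10]
BINARY_OP - → 45 - 10 = 35. Stack: [35]
STORE_FAST z → z=35. Stack: []
LOAD_FAST i → push 0. Stack: [0]
LOAD_CONST → push 1. Stack: [0, 1]
BINARY_OP + → 0 + 1 = 1. Stack: [1]
STORE_FAST i → i=1. Stack: []
LOAD_FAST i → push 1. Stack: [1]
LOAD_CONST → push 2. Stack: [1, 2]
COMPARE_OP bool(<) → 1 vs 2 = True. Stack: [True]
POP_JUMP_IF_FALSE → pop True; no jump. Stack: []
LOAD_FAST z → push 35. Stack: [35]
LOAD_CONST → push 10. Stack: [35, 10]
BINARY_OP - → 35 - 10 = 25. Stack: [25]
STORE_FAST z → z=25. Stack: []
LOAD_FAST i → push 1. Stack: [1]
LOAD_CONST → push 1. Stack: [1, 1]
BINARY_OP + → 1 + 1 = 2. Stack: [2]
STORE_FAST i → i=2. Stack: []
LOAD_FAST i → push 2. Stack: [2]
LOAD_CONST → push 2. Stack: [2, 2]
COMPARE_OP bool(<) → 2 vs 2 = False. Stack: [False]
POP_JUMP_IF_FALSE → pop False; jump. Stack: []
LOAD_FAST z → push 25. Stack: [25]
RETURN_VALUE → return 25.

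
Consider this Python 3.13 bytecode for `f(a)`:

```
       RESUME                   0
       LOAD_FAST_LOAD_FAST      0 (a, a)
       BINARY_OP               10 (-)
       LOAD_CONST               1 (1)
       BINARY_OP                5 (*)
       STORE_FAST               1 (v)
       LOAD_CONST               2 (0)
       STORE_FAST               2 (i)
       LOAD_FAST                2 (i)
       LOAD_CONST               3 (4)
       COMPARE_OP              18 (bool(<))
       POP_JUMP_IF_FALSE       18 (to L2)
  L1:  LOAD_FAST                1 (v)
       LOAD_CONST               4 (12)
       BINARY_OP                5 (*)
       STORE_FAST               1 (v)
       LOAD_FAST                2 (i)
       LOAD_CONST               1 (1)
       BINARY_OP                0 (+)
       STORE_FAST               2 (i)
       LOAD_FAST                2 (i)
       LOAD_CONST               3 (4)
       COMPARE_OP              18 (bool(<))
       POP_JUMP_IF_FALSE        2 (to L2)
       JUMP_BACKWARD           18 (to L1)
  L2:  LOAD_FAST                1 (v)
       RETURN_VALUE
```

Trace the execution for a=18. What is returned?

0

LOAD_FAST_LOAD_FAST a,a → push 18,18. Stack: [18, 18]
BINARY_OP - → 18 - 18 = 0. Stack: [0]
LOAD_CONST → push 1. Stack: [0, 1]
BINARY_OP * → 0 * 1 = 0. Stack: [0]
STORE_FAST v → v=0. Stack: []
LOAD_CONST → push 0. Stack: [0]
STORE_FAST i → i=0. Stack: []
LOAD_FAST i → push 0. Stack: [0]
LOAD_CONST → push 4. Stack: [0, 4]
COMPARE_OP bool(<) → 0 vs 4 = True. Stack: [True]
POP_JUMP_IF_FALSE → pop True; no jump. Stack: []
LOAD_FAST v → push 0. Stack: [0]
LOAD_CONST → push 12. Stack: [0, 12]
BINARY_OP * → 0 * 12 = 0. Stack: [0]
STORE_FAST v → v=0. Stack: []
LOAD_FAST i → push 0. Stack: [0]
LOAD_CONST → push 1. Stack: [0, 1]
BINARY_OP + → 0 + 1 = 1. Stack: [1]
STORE_FAST i → i=1. Stack: []
LOAD_FAST i → push 1. Stack: [1]
LOAD_CONST → push 4. Stack: [1, 4]
COMPARE_OP bool(<) → 1 vs 4 = True. Stack: [True]
POP_JUMP_IF_FALSE → pop True; no jump. Stack: []
LOAD_FAST v → push 0. Stack: [0]
LOAD_CONST → push 12. Stack: [0, 12]
BINARY_OP * → 0 * 12 = 0. Stack: [0]
STORE_FAST v → v=0. Stack: []
LOAD_FAST i → push 1. Stack: [1]
LOAD_CONST → push 1. Stack: [1, 1]
BINARY_OP + → 1 + 1 = 2. Stack: [2]
STORE_FAST i → i=2. Stack: []
LOAD_FAST i → push 2. Stack: [2]
LOAD_CONST → push 4. Stack: [2, 4]
COMPARE_OP bool(<) → 2 vs 4 = True. Stack: [True]
POP_JUMP_IF_FALSE → pop True; no jump. Stack: []
LOAD_FAST v → push 0. Stack: [0]
LOAD_CONST → push 12. Stack: [0, 12]
BINARY_OP * → 0 * 12 = 0. Stack: [0]
STORE_FAST v → v=0. Stack: []
LOAD_FAST i → push 2. Stack: [2]
LOAD_CONST → push 1. Stack: [2, 1]
BINARY_OP + → 2 + 1 = 3. Stack: [3]
STORE_FAST i → i=3. Stack: []
LOAD_FAST i → push 3. Stack: [3]
LOAD_CONST → push 4. Stack: [3, 4]
COMPARE_OP bool(<) → 3 vs 4 = True. Stack: [True]
POP_JUMP_IF_FALSE → pop True; no jump. Stack: []
LOAD_FAST v → push 0. Stack: [0]
LOAD_CONST → push 12. Stack: [0, 12]
BINARY_OP * → 0 * 12 = 0. Stack: [0]
STORE_FAST v → v=0. Stack: []
LOAD_FAST i → push 3. Stack: [3]
LOAD_CONST → push 1. Stack: [3, 1]
BINARY_OP + → 3 + 1 = 4. Stack: [4]
STORE_FAST i → i=4. Stack: []
LOAD_FAST i → push 4. Stack: [4]
LOAD_CONST → push 4. Stack: [4, 4]
COMPARE_OP bool(<) → 4 vs 4 = False. Stack: [False]
POP_JUMP_IF_FALSE → pop False; jump. Stack: []
LOAD_FAST v → push 0. Stack: [0]
RETURN_VALUE → return 0.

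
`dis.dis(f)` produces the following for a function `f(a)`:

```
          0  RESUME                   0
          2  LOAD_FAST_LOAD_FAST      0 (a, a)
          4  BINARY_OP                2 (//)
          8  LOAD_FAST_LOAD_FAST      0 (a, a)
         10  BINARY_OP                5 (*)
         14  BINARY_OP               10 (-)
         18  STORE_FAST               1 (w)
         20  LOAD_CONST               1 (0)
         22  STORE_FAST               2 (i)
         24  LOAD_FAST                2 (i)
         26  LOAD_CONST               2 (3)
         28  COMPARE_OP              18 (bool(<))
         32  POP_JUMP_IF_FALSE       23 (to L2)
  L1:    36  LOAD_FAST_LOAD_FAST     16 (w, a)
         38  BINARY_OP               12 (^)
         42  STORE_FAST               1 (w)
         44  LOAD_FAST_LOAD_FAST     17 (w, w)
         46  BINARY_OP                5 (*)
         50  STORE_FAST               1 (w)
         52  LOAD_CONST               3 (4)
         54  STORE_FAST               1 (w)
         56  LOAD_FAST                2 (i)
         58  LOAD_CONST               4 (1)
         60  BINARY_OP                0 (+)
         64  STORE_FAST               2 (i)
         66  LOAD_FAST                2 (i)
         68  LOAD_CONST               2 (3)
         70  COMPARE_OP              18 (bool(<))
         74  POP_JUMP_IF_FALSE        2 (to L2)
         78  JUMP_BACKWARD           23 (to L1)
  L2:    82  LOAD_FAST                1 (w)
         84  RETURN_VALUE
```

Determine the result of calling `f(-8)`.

4

LOAD_FAST_LOAD_FAST a,a → push -8,-8. Stack: [-8, -8]
BINARY_OP // → -8 // -8 = 1. Stack: [1]
LOAD_FAST_LOAD_FAST a,a → push -8,-8. Stack: [1, -8, -8]
BINARY_OP * → -8 * -8 = 64. Stack: [1, 64]
BINARY_OP - → 1 - 64 = -63. Stack: [-63]
STORE_FAST w → w=-63. Stack: []
LOAD_CONST → push 0. Stack: [0]
STORE_FAST i → i=0. Stack: []
LOAD_FAST i → push 0. Stack: [0]
LOAD_CONST → push 3. Stack: [0, 3]
COMPARE_OP bool(<) → 0 vs 3 = True. Stack: [True]
POP_JUMP_IF_FALSE → pop True; no jump. Stack: []
LOAD_FAST_LOAD_FAST w,a → push -63,-8. Stack: [-63, -8]
BINARY_OP ^ → -63 ^ -8 = 57. Stack: [57]
STORE_FAST w → w=57. Stack: []
LOAD_FAST_LOAD_FAST w,w → push 57,57. Stack: [57, 57]
BINARY_OP * → 57 * 57 = 3249. Stack: [3249]
STORE_FAST w → w=3249. Stack: []
LOAD_CONST → push 4. Stack: [4]
STORE_FAST w → w=4. Stack: []
LOAD_FAST i → push 0. Stack: [0]
LOAD_CONST → push 1. Stack: [0, 1]
BINARY_OP + → 0 + 1 = 1. Stack: [1]
STORE_FAST i → i=1. Stack: []
LOAD_FAST i → push 1. Stack: [1]
LOAD_CONST → push 3. Stack: [1, 3]
COMPARE_OP bool(<) → 1 vs 3 = True. Stack: [True]
POP_JUMP_IF_FALSE → pop True; no jump. Stack: []
LOAD_FAST_LOAD_FAST w,a → push 4,-8. Stack: [4, -8]
BINARY_OP ^ → 4 ^ -8 = -4. Stack: [-4]
STORE_FAST w → w=-4. Stack: []
LOAD_FAST_LOAD_FAST w,w → push -4,-4. Stack: [-4, -4]
BINARY_OP * → -4 * -4 = 16. Stack: [16]
STORE_FAST w → w=16. Stack: []
LOAD_CONST → push 4. Stack: [4]
STORE_FAST w → w=4. Stack: []
LOAD_FAST i → push 1. Stack: [1]
LOAD_CONST → push 1. Stack: [1, 1]
BINARY_OP + → 1 + 1 = 2. Stack: [2]
STORE_FAST i → i=2. Stack: []
LOAD_FAST i → push 2. Stack: [2]
LOAD_CONST → push 3. Stack: [2, 3]
COMPARE_OP bool(<) → 2 vs 3 = True. Stack: [True]
POP_JUMP_IF_FALSE → pop True; no jump. Stack: []
LOAD_FAST_LOAD_FAST w,a → push 4,-8. Stack: [4, -8]
BINARY_OP ^ → 4 ^ -8 = -4. Stack: [-4]
STORE_FAST w → w=-4. Stack: []
LOAD_FAST_LOAD_FAST w,w → push -4,-4. Stack: [-4, -4]
BINARY_OP * → -4 * -4 = 16. Stack: [16]
STORE_FAST w → w=16. Stack: []
LOAD_CONST → push 4. Stack: [4]
STORE_FAST w → w=4. Stack: []
LOAD_FAST i → push 2. Stack: [2]
LOAD_CONST → push 1. Stack: [2, 1]
BINARY_OP + → 2 + 1 = 3. Stack: [3]
STORE_FAST i → i=3. Stack: []
LOAD_FAST i → push 3. Stack: [3]
LOAD_CONST → push 3. Stack: [3, 3]
COMPARE_OP bool(<) → 3 vs 3 = False. Stack: [False]
POP_JUMP_IF_FALSE → pop False; jump. Stack: []
LOAD_FAST w → push 4. Stack: [4]
RETURN_VALUE → return 4.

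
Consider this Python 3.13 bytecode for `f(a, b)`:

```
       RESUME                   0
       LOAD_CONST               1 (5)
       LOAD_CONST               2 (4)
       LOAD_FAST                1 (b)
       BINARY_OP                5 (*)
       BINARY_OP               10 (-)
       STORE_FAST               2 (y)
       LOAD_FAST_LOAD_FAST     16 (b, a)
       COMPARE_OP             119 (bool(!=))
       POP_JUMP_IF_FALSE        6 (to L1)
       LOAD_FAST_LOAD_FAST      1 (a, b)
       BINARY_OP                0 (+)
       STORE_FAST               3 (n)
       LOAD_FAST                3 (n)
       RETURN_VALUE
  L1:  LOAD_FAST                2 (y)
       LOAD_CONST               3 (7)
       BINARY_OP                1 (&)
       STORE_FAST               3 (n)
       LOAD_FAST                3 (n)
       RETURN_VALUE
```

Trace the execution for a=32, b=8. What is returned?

LOAD_CONST → push 5. Stack: [5]
LOAD_CONST → push 4. Stack: [5, 4]
LOAD_FAST b → push 8. Stack: [5, 4, 8]
BINARY_OP * → 4 * 8 = 32. Stack: [5, 32]
BINARY_OP - → 5 - 32 = -27. Stack: [-27]
STORE_FAST y → y=-27. Stack: []
LOAD_FAST_LOAD_FAST b,a → push 8,32. Stack: [8, 32]
COMPARE_OP bool(!=) → 8 vs 32 = True. Stack: [True]
POP_JUMP_IF_FALSE → pop True; no jump. Stack: []
LOAD_FAST_LOAD_FAST a,b → push 32,8. Stack: [32, 8]
BINARY_OP + → 32 + 8 = 40. Stack: [40]
STORE_FAST n → n=40. Stack: []
LOAD_FAST n → push 40. Stack: [40]
RETURN_VALUE → return 40.

40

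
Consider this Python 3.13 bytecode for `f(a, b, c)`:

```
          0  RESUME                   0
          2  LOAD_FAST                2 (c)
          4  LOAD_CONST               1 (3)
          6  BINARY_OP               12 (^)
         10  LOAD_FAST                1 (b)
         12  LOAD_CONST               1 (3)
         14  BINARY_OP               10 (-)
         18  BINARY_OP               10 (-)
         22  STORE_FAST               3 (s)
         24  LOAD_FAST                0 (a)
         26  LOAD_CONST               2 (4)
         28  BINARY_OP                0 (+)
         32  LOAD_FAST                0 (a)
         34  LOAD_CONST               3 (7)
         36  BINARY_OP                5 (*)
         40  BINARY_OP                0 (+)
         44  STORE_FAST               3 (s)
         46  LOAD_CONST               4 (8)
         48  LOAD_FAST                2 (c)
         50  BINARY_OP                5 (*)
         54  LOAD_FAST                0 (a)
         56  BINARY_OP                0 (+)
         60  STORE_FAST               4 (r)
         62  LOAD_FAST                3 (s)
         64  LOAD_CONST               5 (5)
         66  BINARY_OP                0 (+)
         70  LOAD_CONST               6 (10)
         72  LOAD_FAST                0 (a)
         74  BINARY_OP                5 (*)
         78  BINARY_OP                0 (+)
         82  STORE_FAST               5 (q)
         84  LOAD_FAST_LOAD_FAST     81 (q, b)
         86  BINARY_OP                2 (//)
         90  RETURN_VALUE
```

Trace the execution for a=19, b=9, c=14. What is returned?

39

LOAD_FAST c → push 14. Stack: [14]
LOAD_CONST → push 3. Stack: [14, 3]
BINARY_OP ^ → 14 ^ 3 = 13. Stack: [13]
LOAD_FAST b → push 9. Stack: [13, 9]
LOAD_CONST → push 3. Stack: [13, 9, 3]
BINARY_OP - → 9 - 3 = 6. Stack: [13, 6]
BINARY_OP - → 13 - 6 = 7. Stack: [7]
STORE_FAST s → s=7. Stack: []
LOAD_FAST a → push 19. Stack: [19]
LOAD_CONST → push 4. Stack: [19, 4]
BINARY_OP + → 19 + 4 = 23. Stack: [23]
LOAD_FAST a → push 19. Stack: [23, 19]
LOAD_CONST → push 7. Stack: [23, 19, 7]
BINARY_OP * → 19 * 7 = 133. Stack: [23, 133]
BINARY_OP + → 23 + 133 = 156. Stack: [156]
STORE_FAST s → s=156. Stack: []
LOAD_CONST → push 8. Stack: [8]
LOAD_FAST c → push 14. Stack: [8, 14]
BINARY_OP * → 8 * 14 = 112. Stack: [112]
LOAD_FAST a → push 19. Stack: [112, 19]
BINARY_OP + → 112 + 19 = 131. Stack: [131]
STORE_FAST r → r=131. Stack: []
LOAD_FAST s → push 156. Stack: [156]
LOAD_CONST → push 5. Stack: [156, 5]
BINARY_OP + → 156 + 5 = 161. Stack: [161]
LOAD_CONST → push 10. Stack: [161, 10]
LOAD_FAST a → push 19. Stack: [161, 10, 19]
BINARY_OP * → 10 * 19 = 190. Stack: [161, 190]
BINARY_OP + → 161 + 190 = 351. Stack: [351]
STORE_FAST q → q=351. Stack: []
LOAD_FAST_LOAD_FAST q,b → push 351,9. Stack: [351, 9]
BINARY_OP // → 351 // 9 = 39. Stack: [39]
RETURN_VALUE → return 39.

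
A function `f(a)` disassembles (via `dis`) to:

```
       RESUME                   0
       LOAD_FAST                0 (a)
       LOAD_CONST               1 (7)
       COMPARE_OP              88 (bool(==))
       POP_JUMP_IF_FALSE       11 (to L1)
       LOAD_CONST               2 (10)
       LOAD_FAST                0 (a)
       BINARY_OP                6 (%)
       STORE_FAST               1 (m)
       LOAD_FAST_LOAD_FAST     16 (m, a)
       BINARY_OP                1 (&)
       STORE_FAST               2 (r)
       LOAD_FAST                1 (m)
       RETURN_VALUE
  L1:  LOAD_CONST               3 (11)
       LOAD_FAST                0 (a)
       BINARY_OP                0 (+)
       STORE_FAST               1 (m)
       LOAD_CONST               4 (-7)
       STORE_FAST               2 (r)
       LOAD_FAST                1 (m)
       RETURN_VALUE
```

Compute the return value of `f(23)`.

34

LOAD_FAST a → push 23. Stack: [23]
LOAD_CONST → push 7. Stack: [23, 7]
COMPARE_OP bool(==) → 23 vs 7 = False. Stack: [False]
POP_JUMP_IF_FALSE → pop False; jump. Stack: []
LOAD_CONST → push 11. Stack: [11]
LOAD_FAST a → push 23. Stack: [11, 23]
BINARY_OP + → 11 + 23 = 34. Stack: [34]
STORE_FAST m → m=34. Stack: []
LOAD_CONST → push -7. Stack: [-7]
STORE_FAST r → r=-7. Stack: []
LOAD_FAST m → push 34. Stack: [34]
RETURN_VALUE → return 34.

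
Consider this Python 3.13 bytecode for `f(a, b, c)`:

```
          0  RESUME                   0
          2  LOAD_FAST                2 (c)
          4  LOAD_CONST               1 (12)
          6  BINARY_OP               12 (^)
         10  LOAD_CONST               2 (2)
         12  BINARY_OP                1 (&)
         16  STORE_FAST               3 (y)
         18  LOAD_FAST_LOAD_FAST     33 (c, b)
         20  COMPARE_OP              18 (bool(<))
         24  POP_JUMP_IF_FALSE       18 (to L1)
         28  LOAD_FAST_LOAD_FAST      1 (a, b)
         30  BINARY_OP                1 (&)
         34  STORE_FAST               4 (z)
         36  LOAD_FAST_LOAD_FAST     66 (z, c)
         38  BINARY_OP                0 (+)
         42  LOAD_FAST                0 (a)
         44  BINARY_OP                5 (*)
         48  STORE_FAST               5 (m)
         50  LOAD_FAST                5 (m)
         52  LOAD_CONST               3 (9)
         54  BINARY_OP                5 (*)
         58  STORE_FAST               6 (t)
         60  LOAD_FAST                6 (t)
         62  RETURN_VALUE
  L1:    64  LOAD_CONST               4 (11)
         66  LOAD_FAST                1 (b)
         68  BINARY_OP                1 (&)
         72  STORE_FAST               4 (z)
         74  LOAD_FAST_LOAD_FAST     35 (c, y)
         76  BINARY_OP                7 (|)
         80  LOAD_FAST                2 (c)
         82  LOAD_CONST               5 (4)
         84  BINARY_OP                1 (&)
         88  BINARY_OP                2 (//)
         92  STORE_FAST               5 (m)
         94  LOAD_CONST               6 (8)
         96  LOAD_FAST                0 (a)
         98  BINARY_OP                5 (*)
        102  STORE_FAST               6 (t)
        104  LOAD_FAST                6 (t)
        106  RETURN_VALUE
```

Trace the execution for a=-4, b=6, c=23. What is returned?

-32

LOAD_FAST c → push 23. Stack: [23]
LOAD_CONST → push 12. Stack: [23, 12]
BINARY_OP ^ → 23 ^ 12 = 27. Stack: [27]
LOAD_CONST → push 2. Stack: [27, 2]
BINARY_OP & → 27 & 2 = 2. Stack: [2]
STORE_FAST y → y=2. Stack: []
LOAD_FAST_LOAD_FAST c,b → push 23,6. Stack: [23, 6]
COMPARE_OP bool(<) → 23 vs 6 = False. Stack: [False]
POP_JUMP_IF_FALSE → pop False; jump. Stack: []
LOAD_CONST → push 11. Stack: [11]
LOAD_FAST b → push 6. Stack: [11, 6]
BINARY_OP & → 11 & 6 = 2. Stack: [2]
STORE_FAST z → z=2. Stack: []
LOAD_FAST_LOAD_FAST c,y → push 23,2. Stack: [23, 2]
BINARY_OP | → 23 | 2 = 23. Stack: [23]
LOAD_FAST c → push 23. Stack: [23, 23]
LOAD_CONST → push 4. Stack: [23, 23, 4]
BINARY_OP & → 23 & 4 = 4. Stack: [23, 4]
BINARY_OP // → 23 // 4 = 5. Stack: [5]
STORE_FAST m → m=5. Stack: []
LOAD_CONST → push 8. Stack: [8]
LOAD_FAST a → push -4. Stack: [8, -4]
BINARY_OP * → 8 * -4 = -32. Stack: [-32]
STORE_FAST t → t=-32. Stack: []
LOAD_FAST t → push -32. Stack: [-32]
RETURN_VALUE → return -32.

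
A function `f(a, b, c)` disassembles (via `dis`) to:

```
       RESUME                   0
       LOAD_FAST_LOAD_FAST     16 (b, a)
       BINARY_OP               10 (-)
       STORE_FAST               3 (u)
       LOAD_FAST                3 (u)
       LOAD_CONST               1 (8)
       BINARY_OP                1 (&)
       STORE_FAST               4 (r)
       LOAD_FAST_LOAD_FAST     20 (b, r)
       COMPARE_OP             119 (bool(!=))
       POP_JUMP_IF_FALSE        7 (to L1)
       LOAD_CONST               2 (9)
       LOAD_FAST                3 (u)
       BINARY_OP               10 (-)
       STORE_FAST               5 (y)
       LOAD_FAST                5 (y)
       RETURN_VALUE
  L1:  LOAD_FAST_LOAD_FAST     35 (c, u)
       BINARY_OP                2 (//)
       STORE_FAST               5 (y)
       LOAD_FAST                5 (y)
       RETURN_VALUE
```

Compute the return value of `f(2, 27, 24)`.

-16

LOAD_FAST_LOAD_FAST b,a → push 27,2. Stack: [27, 2]
BINARY_OP - → 27 - 2 = 25. Stack: [25]
STORE_FAST u → u=25. Stack: []
LOAD_FAST u → push 25. Stack: [25]
LOAD_CONST → push 8. Stack: [25, 8]
BINARY_OP & → 25 & 8 = 8. Stack: [8]
STORE_FAST r → r=8. Stack: []
LOAD_FAST_LOAD_FAST b,r → push 27,8. Stack: [27, 8]
COMPARE_OP bool(!=) → 27 vs 8 = True. Stack: [True]
POP_JUMP_IF_FALSE → pop True; no jump. Stack: []
LOAD_CONST → push 9. Stack: [9]
LOAD_FAST u → push 25. Stack: [9, 25]
BINARY_OP - → 9 - 25 = -16. Stack: [-16]
STORE_FAST y → y=-16. Stack: []
LOAD_FAST y → push -16. Stack: [-16]
RETURN_VALUE → return -16.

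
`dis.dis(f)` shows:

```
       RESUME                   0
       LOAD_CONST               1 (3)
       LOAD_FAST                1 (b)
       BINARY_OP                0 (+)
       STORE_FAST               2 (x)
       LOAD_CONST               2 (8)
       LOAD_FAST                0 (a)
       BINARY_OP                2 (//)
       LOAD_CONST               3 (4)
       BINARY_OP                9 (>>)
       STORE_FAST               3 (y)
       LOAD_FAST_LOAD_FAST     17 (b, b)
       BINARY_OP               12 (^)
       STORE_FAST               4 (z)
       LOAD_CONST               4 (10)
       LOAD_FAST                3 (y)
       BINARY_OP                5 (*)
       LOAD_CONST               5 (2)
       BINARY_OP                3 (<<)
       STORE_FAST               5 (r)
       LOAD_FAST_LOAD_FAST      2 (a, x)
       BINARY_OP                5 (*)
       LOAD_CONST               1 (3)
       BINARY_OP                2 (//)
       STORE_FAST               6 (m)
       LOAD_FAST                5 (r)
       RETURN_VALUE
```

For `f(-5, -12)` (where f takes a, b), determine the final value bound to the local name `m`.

LOAD_CONST → push 3. Stack: [3]
LOAD_FAST b → push -12. Stack: [3, -12]
BINARY_OP + → 3 + -12 = -9. Stack: [-9]
STORE_FAST x → x=-9. Stack: []
LOAD_CONST → push 8. Stack: [8]
LOAD_FAST a → push -5. Stack: [8, -5]
BINARY_OP // → 8 // -5 = -2. Stack: [-2]
LOAD_CONST → push 4. Stack: [-2, 4]
BINARY_OP >> → -2 >> 4 = -1. Stack: [-1]
STORE_FAST y → y=-1. Stack: []
LOAD_FAST_LOAD_FAST b,b → push -12,-12. Stack: [-12, -12]
BINARY_OP ^ → -12 ^ -12 = 0. Stack: [0]
STORE_FAST z → z=0. Stack: []
LOAD_CONST → push 10. Stack: [10]
LOAD_FAST y → push -1. Stack: [10, -1]
BINARY_OP * → 10 * -1 = -10. Stack: [-10]
LOAD_CONST → push 2. Stack: [-10, 2]
BINARY_OP << → -10 << 2 = -40. Stack: [-40]
STORE_FAST r → r=-40. Stack: []
LOAD_FAST_LOAD_FAST a,x → push -5,-9. Stack: [-5, -9]
BINARY_OP * → -5 * -9 = 45. Stack: [45]
LOAD_CONST → push 3. Stack: [45, 3]
BINARY_OP // → 45 // 3 = 15. Stack: [15]
STORE_FAST m → m=15. Stack: []
LOAD_FAST r → push -40. Stack: [-40]
RETURN_VALUE → return -40.

15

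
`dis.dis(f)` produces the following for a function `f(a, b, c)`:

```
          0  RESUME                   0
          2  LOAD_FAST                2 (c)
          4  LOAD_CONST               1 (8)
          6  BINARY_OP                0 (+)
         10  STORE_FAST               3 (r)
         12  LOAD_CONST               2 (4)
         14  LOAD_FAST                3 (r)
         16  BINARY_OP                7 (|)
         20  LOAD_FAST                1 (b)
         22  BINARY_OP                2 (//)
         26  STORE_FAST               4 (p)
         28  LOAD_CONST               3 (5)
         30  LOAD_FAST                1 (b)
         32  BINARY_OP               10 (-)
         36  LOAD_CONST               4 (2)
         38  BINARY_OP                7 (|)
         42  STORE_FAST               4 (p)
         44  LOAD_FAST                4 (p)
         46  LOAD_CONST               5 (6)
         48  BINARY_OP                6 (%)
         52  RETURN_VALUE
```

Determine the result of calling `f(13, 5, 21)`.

2

LOAD_FAST c → push 21. Stack: [21]
LOAD_CONST → push 8. Stack: [21, 8]
BINARY_OP + → 21 + 8 = 29. Stack: [29]
STORE_FAST r → r=29. Stack: []
LOAD_CONST → push 4. Stack: [4]
LOAD_FAST r → push 29. Stack: [4, 29]
BINARY_OP | → 4 | 29 = 29. Stack: [29]
LOAD_FAST b → push 5. Stack: [29, 5]
BINARY_OP // → 29 // 5 = 5. Stack: [5]
STORE_FAST p → p=5. Stack: []
LOAD_CONST → push 5. Stack: [5]
LOAD_FAST b → push 5. Stack: [5, 5]
BINARY_OP - → 5 - 5 = 0. Stack: [0]
LOAD_CONST → push 2. Stack: [0, 2]
BINARY_OP | → 0 | 2 = 2. Stack: [2]
STORE_FAST p → p=2. Stack: []
LOAD_FAST p → push 2. Stack: [2]
LOAD_CONST → push 6. Stack: [2, 6]
BINARY_OP % → 2 % 6 = 2. Stack: [2]
RETURN_VALUE → return 2.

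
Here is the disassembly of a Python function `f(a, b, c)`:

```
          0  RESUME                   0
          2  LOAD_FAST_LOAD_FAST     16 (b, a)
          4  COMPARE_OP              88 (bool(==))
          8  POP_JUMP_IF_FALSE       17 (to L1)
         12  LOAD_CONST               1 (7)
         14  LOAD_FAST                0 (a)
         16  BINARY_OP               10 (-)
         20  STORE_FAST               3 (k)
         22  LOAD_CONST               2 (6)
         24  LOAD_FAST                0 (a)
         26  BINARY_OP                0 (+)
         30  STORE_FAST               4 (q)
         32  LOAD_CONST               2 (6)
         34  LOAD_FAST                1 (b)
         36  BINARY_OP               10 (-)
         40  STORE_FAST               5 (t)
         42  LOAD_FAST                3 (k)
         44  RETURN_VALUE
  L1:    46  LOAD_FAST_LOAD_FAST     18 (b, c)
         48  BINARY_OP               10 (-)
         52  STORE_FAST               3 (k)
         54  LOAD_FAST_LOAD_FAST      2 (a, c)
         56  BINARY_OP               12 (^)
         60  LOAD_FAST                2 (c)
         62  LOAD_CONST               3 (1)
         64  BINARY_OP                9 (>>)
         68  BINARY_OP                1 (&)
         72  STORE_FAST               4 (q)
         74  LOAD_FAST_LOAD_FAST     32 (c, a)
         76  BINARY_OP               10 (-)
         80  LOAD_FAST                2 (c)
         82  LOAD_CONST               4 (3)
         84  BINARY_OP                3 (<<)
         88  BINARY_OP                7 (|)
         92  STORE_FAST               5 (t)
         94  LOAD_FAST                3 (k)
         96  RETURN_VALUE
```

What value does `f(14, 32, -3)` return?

LOAD_FAST_LOAD_FAST b,a → push 32,14. Stack: [32, 14]
COMPARE_OP bool(==) → 32 vs 14 = False. Stack: [False]
POP_JUMP_IF_FALSE → pop False; jump. Stack: []
LOAD_FAST_LOAD_FAST b,c → push 32,-3. Stack: [32, -3]
BINARY_OP - → 32 - -3 = 35. Stack: [35]
STORE_FAST k → k=35. Stack: []
LOAD_FAST_LOAD_FAST a,c → push 14,-3. Stack: [14, -3]
BINARY_OP ^ → 14 ^ -3 = -13. Stack: [-13]
LOAD_FAST c → push -3. Stack: [-13, -3]
LOAD_CONST → push 1. Stack: [-13, -3, 1]
BINARY_OP >> → -3 >> 1 = -2. Stack: [-13, -2]
BINARY_OP & → -13 & -2 = -14. Stack: [-14]
STORE_FAST q → q=-14. Stack: []
LOAD_FAST_LOAD_FAST c,a → push -3,14. Stack: [-3, 14]
BINARY_OP - → -3 - 14 = -17. Stack: [-17]
LOAD_FAST c → push -3. Stack: [-17, -3]
LOAD_CONST → push 3. Stack: [-17, -3, 3]
BINARY_OP << → -3 << 3 = -24. Stack: [-17, -24]
BINARY_OP | → -17 | -24 = -17. Stack: [-17]
STORE_FAST t → t=-17. Stack: []
LOAD_FAST k → push 35. Stack: [35]
RETURN_VALUE → return 35.

35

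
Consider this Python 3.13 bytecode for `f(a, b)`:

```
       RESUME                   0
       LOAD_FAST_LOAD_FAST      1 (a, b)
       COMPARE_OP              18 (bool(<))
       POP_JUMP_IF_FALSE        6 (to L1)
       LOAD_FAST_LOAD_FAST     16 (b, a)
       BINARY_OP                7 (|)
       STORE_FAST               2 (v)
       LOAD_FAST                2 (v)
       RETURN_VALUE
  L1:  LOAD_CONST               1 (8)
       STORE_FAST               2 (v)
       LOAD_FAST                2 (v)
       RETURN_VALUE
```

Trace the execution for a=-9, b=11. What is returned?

-1

LOAD_FAST_LOAD_FAST a,b → push -9,11. Stack: [-9, 11]
COMPARE_OP bool(<) → -9 vs 11 = True. Stack: [True]
POP_JUMP_IF_FALSE → pop True; no jump. Stack: []
LOAD_FAST_LOAD_FAST b,a → push 11,-9. Stack: [11, -9]
BINARY_OP | → 11 | -9 = -1. Stack: [-1]
STORE_FAST v → v=-1. Stack: []
LOAD_FAST v → push -1. Stack: [-1]
RETURN_VALUE → return -1.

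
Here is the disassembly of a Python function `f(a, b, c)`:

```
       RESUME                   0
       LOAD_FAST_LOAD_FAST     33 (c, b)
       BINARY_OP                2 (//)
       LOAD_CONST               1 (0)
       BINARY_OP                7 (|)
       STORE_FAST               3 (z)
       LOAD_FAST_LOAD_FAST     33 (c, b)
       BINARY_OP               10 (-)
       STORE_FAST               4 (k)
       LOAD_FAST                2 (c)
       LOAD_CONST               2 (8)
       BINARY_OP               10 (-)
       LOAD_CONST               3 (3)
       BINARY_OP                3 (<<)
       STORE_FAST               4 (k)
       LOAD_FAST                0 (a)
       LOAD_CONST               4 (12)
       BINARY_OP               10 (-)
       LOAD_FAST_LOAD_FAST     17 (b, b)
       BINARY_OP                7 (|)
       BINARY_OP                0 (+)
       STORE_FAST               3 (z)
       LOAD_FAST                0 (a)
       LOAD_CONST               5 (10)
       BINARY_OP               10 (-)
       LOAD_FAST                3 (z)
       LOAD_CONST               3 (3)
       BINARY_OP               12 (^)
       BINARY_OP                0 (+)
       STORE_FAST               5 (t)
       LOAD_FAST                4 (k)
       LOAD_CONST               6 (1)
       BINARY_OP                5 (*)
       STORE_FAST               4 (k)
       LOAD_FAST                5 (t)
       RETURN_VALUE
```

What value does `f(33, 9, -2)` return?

52

LOAD_FAST_LOAD_FAST c,b → push -2,9. Stack: [-2, 9]
BINARY_OP // → -2 // 9 = -1. Stack: [-1]
LOAD_CONST → push 0. Stack: [-1, 0]
BINARY_OP | → -1 | 0 = -1. Stack: [-1]
STORE_FAST z → z=-1. Stack: []
LOAD_FAST_LOAD_FAST c,b → push -2,9. Stack: [-2, 9]
BINARY_OP - → -2 - 9 = -11. Stack: [-11]
STORE_FAST k → k=-11. Stack: []
LOAD_FAST c → push -2. Stack: [-2]
LOAD_CONST → push 8. Stack: [-2, 8]
BINARY_OP - → -2 - 8 = -10. Stack: [-10]
LOAD_CONST → push 3. Stack: [-10, 3]
BINARY_OP << → -10 << 3 = -80. Stack: [-80]
STORE_FAST k → k=-80. Stack: []
LOAD_FAST a → push 33. Stack: [33]
LOAD_CONST → push 12. Stack: [33, 12]
BINARY_OP - → 33 - 12 = 21. Stack: [21]
LOAD_FAST_LOAD_FAST b,b → push 9,9. Stack: [21, 9, 9]
BINARY_OP | → 9 | 9 = 9. Stack: [21, 9]
BINARY_OP + → 21 + 9 = 30. Stack: [30]
STORE_FAST z → z=30. Stack: []
LOAD_FAST a → push 33. Stack: [33]
LOAD_CONST → push 10. Stack: [33, 10]
BINARY_OP - → 33 - 10 = 23. Stack: [23]
LOAD_FAST z → push 30. Stack: [23, 30]
LOAD_CONST → push 3. Stack: [23, 30, 3]
BINARY_OP ^ → 30 ^ 3 = 29. Stack: [23, 29]
BINARY_OP + → 23 + 29 = 52. Stack: [52]
STORE_FAST t → t=52. Stack: []
LOAD_FAST k → push -80. Stack: [-80]
LOAD_CONST → push 1. Stack: [-80, 1]
BINARY_OP * → -80 * 1 = -80. Stack: [-80]
STORE_FAST k → k=-80. Stack: []
LOAD_FAST t → push 52. Stack: [52]
RETURN_VALUE → return 52.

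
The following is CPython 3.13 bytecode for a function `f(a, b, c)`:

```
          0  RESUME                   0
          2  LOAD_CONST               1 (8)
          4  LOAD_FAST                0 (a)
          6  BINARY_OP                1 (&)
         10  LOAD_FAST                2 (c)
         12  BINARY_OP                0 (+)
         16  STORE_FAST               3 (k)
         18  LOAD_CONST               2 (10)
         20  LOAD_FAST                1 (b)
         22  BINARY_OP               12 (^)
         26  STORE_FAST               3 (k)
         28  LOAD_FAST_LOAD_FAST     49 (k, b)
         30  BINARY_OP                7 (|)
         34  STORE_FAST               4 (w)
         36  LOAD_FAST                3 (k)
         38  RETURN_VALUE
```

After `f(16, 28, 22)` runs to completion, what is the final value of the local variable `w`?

30

LOAD_CONST → push 8. Stack: [8]
LOAD_FAST a → push 16. Stack: [8, 16]
BINARY_OP & → 8 & 16 = 0. Stack: [0]
LOAD_FAST c → push 22. Stack: [0, 22]
BINARY_OP + → 0 + 22 = 22. Stack: [22]
STORE_FAST k → k=22. Stack: []
LOAD_CONST → push 10. Stack: [10]
LOAD_FAST b → push 28. Stack: [10, 28]
BINARY_OP ^ → 10 ^ 28 = 22. Stack: [22]
STORE_FAST k → k=22. Stack: []
LOAD_FAST_LOAD_FAST k,b → push 22,28. Stack: [22, 28]
BINARY_OP | → 22 | 28 = 30. Stack: [30]
STORE_FAST w → w=30. Stack: []
LOAD_FAST k → push 22. Stack: [22]
RETURN_VALUE → return 22.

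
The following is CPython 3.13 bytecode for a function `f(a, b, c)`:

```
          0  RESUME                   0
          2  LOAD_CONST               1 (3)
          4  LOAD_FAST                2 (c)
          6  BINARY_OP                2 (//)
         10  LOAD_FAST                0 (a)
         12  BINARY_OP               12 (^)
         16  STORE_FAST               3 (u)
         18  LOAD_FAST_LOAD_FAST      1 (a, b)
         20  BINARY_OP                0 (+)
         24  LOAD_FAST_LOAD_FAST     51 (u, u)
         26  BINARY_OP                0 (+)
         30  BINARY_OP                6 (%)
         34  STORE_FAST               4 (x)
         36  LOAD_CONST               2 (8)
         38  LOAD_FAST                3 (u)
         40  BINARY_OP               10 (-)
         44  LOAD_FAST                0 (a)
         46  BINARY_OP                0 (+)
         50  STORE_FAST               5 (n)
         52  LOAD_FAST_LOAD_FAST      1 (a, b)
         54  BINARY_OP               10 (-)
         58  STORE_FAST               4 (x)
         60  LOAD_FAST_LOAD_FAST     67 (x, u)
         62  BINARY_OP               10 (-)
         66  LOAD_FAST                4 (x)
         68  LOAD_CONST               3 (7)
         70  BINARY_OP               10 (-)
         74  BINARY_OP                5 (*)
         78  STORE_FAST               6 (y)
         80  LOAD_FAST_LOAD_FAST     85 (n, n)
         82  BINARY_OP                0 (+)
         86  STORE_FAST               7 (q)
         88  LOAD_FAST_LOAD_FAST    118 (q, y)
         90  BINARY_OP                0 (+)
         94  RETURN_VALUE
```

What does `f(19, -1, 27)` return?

LOAD_CONST → push 3. Stack: [3]
LOAD_FAST c → push 27. Stack: [3, 27]
BINARY_OP // → 3 // 27 = 0. Stack: [0]
LOAD_FAST a → push 19. Stack: [0, 19]
BINARY_OP ^ → 0 ^ 19 = 19. Stack: [19]
STORE_FAST u → u=19. Stack: []
LOAD_FAST_LOAD_FAST a,b → push 19,-1. Stack: [19, -1]
BINARY_OP + → 19 + -1 = 18. Stack: [18]
LOAD_FAST_LOAD_FAST u,u → push 19,19. Stack: [18, 19, 19]
BINARY_OP + → 19 + 19 = 38. Stack: [18, 38]
BINARY_OP % → 18 % 38 = 18. Stack: [18]
STORE_FAST x → x=18. Stack: []
LOAD_CONST → push 8. Stack: [8]
LOAD_FAST u → push 19. Stack: [8, 19]
BINARY_OP - → 8 - 19 = -11. Stack: [-11]
LOAD_FAST a → push 19. Stack: [-11, 19]
BINARY_OP + → -11 + 19 = 8. Stack: [8]
STORE_FAST n → n=8. Stack: []
LOAD_FAST_LOAD_FAST a,b → push 19,-1. Stack: [19, -1]
BINARY_OP - → 19 - -1 = 20. Stack: [20]
STORE_FAST x → x=20. Stack: []
LOAD_FAST_LOAD_FAST x,u → push 20,19. Stack: [20, 19]
BINARY_OP - → 20 - 19 = 1. Stack: [1]
LOAD_FAST x → push 20. Stack: [1, 20]
LOAD_CONST → push 7. Stack: [1, 20, 7]
BINARY_OP - → 20 - 7 = 13. Stack: [1, 13]
BINARY_OP * → 1 * 13 = 13. Stack: [13]
STORE_FAST y → y=13. Stack: []
LOAD_FAST_LOAD_FAST n,n → push 8,8. Stack: [8, 8]
BINARY_OP + → 8 + 8 = 16. Stack: [16]
STORE_FAST q → q=16. Stack: []
LOAD_FAST_LOAD_FAST q,y → push 16,13. Stack: [16, 13]
BINARY_OP + → 16 + 13 = 29. Stack: [29]
RETURN_VALUE → return 29.

29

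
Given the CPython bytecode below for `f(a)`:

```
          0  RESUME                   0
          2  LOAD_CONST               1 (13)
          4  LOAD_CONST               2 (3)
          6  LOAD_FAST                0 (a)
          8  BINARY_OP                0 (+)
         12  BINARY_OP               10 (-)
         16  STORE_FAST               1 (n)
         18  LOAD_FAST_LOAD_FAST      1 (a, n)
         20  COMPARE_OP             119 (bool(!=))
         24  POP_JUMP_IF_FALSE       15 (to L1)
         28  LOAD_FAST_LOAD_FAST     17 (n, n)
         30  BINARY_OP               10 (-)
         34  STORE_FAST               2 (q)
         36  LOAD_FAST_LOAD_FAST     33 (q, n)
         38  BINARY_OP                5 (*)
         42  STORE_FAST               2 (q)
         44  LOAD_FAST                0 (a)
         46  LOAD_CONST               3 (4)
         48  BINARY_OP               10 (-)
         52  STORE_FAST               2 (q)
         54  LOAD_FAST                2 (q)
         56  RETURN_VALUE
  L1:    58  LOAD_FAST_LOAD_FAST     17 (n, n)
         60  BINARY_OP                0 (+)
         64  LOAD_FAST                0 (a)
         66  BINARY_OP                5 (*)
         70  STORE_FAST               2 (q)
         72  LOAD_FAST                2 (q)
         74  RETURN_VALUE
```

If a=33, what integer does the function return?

LOAD_CONST → push 13. Stack: [13]
LOAD_CONST → push 3. Stack: [13, 3]
LOAD_FAST a → push 33. Stack: [13, 3, 33]
BINARY_OP + → 3 + 33 = 36. Stack: [13, 36]
BINARY_OP - → 13 - 36 = -23. Stack: [-23]
STORE_FAST n → n=-23. Stack: []
LOAD_FAST_LOAD_FAST a,n → push 33,-23. Stack: [33, -23]
COMPARE_OP bool(!=) → 33 vs -23 = True. Stack: [True]
POP_JUMP_IF_FALSE → pop True; no jump. Stack: []
LOAD_FAST_LOAD_FAST n,n → push -23,-23. Stack: [-23, -23]
BINARY_OP - → -23 - -23 = 0. Stack: [0]
STORE_FAST q → q=0. Stack: []
LOAD_FAST_LOAD_FAST q,n → push 0,-23. Stack: [0, -23]
BINARY_OP * → 0 * -23 = 0. Stack: [0]
STORE_FAST q → q=0. Stack: []
LOAD_FAST a → push 33. Stack: [33]
LOAD_CONST → push 4. Stack: [33, 4]
BINARY_OP - → 33 - 4 = 29. Stack: [29]
STORE_FAST q → q=29. Stack: []
LOAD_FAST q → push 29. Stack: [29]
RETURN_VALUE → return 29.

29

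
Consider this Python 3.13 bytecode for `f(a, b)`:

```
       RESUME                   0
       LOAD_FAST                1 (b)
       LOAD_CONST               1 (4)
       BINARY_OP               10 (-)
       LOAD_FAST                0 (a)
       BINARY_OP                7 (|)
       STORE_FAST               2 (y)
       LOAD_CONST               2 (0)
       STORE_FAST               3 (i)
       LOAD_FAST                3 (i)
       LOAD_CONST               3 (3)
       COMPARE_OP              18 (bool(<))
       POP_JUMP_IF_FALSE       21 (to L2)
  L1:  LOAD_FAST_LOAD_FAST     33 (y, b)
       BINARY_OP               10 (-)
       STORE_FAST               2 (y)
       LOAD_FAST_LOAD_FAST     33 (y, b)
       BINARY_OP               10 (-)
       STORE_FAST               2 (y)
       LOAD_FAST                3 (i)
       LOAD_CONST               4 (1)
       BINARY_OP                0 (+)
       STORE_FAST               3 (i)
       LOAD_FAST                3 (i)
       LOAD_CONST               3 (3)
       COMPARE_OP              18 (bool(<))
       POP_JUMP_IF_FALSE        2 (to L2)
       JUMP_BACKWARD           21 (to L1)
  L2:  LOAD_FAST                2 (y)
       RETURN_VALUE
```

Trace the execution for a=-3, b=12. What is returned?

LOAD_FAST b → push 12. Stack: [12]
LOAD_CONST → push 4. Stack: [12, 4]
BINARY_OP - → 12 - 4 = 8. Stack: [8]
LOAD_FAST a → push -3. Stack: [8, -3]
BINARY_OP | → 8 | -3 = -3. Stack: [-3]
STORE_FAST y → y=-3. Stack: []
LOAD_CONST → push 0. Stack: [0]
STORE_FAST i → i=0. Stack: []
LOAD_FAST i → push 0. Stack: [0]
LOAD_CONST → push 3. Stack: [0, 3]
COMPARE_OP bool(<) → 0 vs 3 = True. Stack: [True]
POP_JUMP_IF_FALSE → pop True; no jump. Stack: []
LOAD_FAST_LOAD_FAST y,b → push -3,12. Stack: [-3, 12]
BINARY_OP - → -3 - 12 = -15. Stack: [-15]
STORE_FAST y → y=-15. Stack: []
LOAD_FAST_LOAD_FAST y,b → push -15,12. Stack: [-15, 12]
BINARY_OP - → -15 - 12 = -27. Stack: [-27]
STORE_FAST y → y=-27. Stack: []
LOAD_FAST i → push 0. Stack: [0]
LOAD_CONST → push 1. Stack: [0, 1]
BINARY_OP + → 0 + 1 = 1. Stack: [1]
STORE_FAST i → i=1. Stack: []
LOAD_FAST i → push 1. Stack: [1]
LOAD_CONST → push 3. Stack: [1, 3]
COMPARE_OP bool(<) → 1 vs 3 = True. Stack: [True]
POP_JUMP_IF_FALSE → pop True; no jump. Stack: []
LOAD_FAST_LOAD_FAST y,b → push -27,12. Stack: [-27, 12]
BINARY_OP - → -27 - 12 = -39. Stack: [-39]
STORE_FAST y → y=-39. Stack: []
LOAD_FAST_LOAD_FAST y,b → push -39,12. Stack: [-39, 12]
BINARY_OP - → -39 - 12 = -51. Stack: [-51]
STORE_FAST y → y=-51. Stack: []
LOAD_FAST i → push 1. Stack: [1]
LOAD_CONST → push 1. Stack: [1, 1]
BINARY_OP + → 1 + 1 = 2. Stack: [2]
STORE_FAST i → i=2. Stack: []
LOAD_FAST i → push 2. Stack: [2]
LOAD_CONST → push 3. Stack: [2, 3]
COMPARE_OP bool(<) → 2 vs 3 = True. Stack: [True]
POP_JUMP_IF_FALSE → pop True; no jump. Stack: []
LOAD_FAST_LOAD_FAST y,b → push -51,12. Stack: [-51, 12]
BINARY_OP - → -51 - 12 = -63. Stack: [-63]
STORE_FAST y → y=-63. Stack: []
LOAD_FAST_LOAD_FAST y,b → push -63,12. Stack: [-63, 12]
BINARY_OP - → -63 - 12 = -75. Stack: [-75]
STORE_FAST y → y=-75. Stack: []
LOAD_FAST i → push 2. Stack: [2]
LOAD_CONST → push 1. Stack: [2, 1]
BINARY_OP + → 2 + 1 = 3. Stack: [3]
STORE_FAST i → i=3. Stack: []
LOAD_FAST i → push 3. Stack: [3]
LOAD_CONST → push 3. Stack: [3, 3]
COMPARE_OP bool(<) → 3 vs 3 = False. Stack: [False]
POP_JUMP_IF_FALSE → pop False; jump. Stack: []
LOAD_FAST y → push -75. Stack: [-75]
RETURN_VALUE → return -75.

-75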